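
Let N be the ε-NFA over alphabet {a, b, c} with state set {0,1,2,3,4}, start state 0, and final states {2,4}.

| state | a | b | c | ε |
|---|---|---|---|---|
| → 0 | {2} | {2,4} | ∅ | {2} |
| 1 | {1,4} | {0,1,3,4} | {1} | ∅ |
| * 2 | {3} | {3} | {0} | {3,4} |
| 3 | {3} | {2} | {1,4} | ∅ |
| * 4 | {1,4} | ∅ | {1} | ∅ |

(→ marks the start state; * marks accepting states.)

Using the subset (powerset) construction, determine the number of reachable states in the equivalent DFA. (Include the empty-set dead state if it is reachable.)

7

Start state of the DFA: {0,2,3,4} (ε-closure of the NFA start).
{0,2,3,4} --a--> {1,2,3,4}  [new]
{0,2,3,4} --b--> {2,3,4}  [new]
{0,2,3,4} --c--> {0,1,2,3,4}  [new]
{1,2,3,4} --a--> {1,3,4}  [new]
{1,2,3,4} --b--> {0,1,2,3,4}  [seen]
{1,2,3,4} --c--> {0,1,2,3,4}  [seen]
{2,3,4} --a--> {1,3,4}  [seen]
{2,3,4} --b--> {2,3,4}  [seen]
{2,3,4} --c--> {0,1,2,3,4}  [seen]
{0,1,2,3,4} --a--> {1,2,3,4}  [seen]
{0,1,2,3,4} --b--> {0,1,2,3,4}  [seen]
{0,1,2,3,4} --c--> {0,1,2,3,4}  [seen]
{1,3,4} --a--> {1,3,4}  [seen]
{1,3,4} --b--> {0,1,2,3,4}  [seen]
{1,3,4} --c--> {1,4}  [new]
{1,4} --a--> {1,4}  [seen]
{1,4} --b--> {0,1,2,3,4}  [seen]
{1,4} --c--> {1}  [new]
{1} --a--> {1,4}  [seen]
{1} --b--> {0,1,2,3,4}  [seen]
{1} --c--> {1}  [seen]
Reachable DFA states: {0,2,3,4}, {1,2,3,4}, {2,3,4}, {0,1,2,3,4}, {1,3,4}, {1,4}, {1}.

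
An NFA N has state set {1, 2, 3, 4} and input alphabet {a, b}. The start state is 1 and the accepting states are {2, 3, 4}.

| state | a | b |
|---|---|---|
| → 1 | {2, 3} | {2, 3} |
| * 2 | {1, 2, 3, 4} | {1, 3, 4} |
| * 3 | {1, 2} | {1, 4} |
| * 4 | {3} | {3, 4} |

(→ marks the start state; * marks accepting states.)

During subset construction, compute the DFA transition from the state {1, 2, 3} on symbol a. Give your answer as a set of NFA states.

{1, 2, 3, 4}

δ(1,a) = {2, 3}; δ(2,a) = {1, 2, 3, 4}; δ(3,a) = {1, 2}.
Union: {1, 2, 3, 4}.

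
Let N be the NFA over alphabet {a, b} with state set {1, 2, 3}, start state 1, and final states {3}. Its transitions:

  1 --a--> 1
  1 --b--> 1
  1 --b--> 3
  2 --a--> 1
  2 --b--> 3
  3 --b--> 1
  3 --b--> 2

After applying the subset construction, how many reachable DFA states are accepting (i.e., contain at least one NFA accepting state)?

2

Start state of the DFA: {1}.
{1} --a--> {1}  [seen]
{1} --b--> {1, 3}  [new]
{1, 3} --a--> {1}  [seen]
{1, 3} --b--> {1, 2, 3}  [new]
{1, 2, 3} --a--> {1}  [seen]
{1, 2, 3} --b--> {1, 2, 3}  [seen]
Reachable DFA states: {1}, {1, 3}, {1, 2, 3}.
Accepting DFA states (contain an NFA accepting state): {1, 3}, {1, 2, 3}.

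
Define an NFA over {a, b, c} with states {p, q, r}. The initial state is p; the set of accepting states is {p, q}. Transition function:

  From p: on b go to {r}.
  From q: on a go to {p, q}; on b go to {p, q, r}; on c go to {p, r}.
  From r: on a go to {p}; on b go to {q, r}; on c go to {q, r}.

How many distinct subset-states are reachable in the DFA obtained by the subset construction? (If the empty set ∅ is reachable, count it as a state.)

Start state of the DFA: {p}.
{p} --a--> ∅  [new]
{p} --b--> {r}  [new]
{p} --c--> ∅  [seen]
∅ --a--> ∅  [seen]
∅ --b--> ∅  [seen]
∅ --c--> ∅  [seen]
{r} --a--> {p}  [seen]
{r} --b--> {q, r}  [new]
{r} --c--> {q, r}  [seen]
{q, r} --a--> {p, q}  [new]
{q, r} --b--> {p, q, r}  [new]
{q, r} --c--> {p, q, r}  [seen]
{p, q} --a--> {p, q}  [seen]
{p, q} --b--> {p, q, r}  [seen]
{p, q} --c--> {p, r}  [new]
{p, q, r} --a--> {p, q}  [seen]
{p, q, r} --b--> {p, q, r}  [seen]
{p, q, r} --c--> {p, q, r}  [seen]
{p, r} --a--> {p}  [seen]
{p, r} --b--> {q, r}  [seen]
{p, r} --c--> {q, r}  [seen]
Reachable DFA states: {p}, ∅, {r}, {q, r}, {p, q}, {p, q, r}, {p, r}.

7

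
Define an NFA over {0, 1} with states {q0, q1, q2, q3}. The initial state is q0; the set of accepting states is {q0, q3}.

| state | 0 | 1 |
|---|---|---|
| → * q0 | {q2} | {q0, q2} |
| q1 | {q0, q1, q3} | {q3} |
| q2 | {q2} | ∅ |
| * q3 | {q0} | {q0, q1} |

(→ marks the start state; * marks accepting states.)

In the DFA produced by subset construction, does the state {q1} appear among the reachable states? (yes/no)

no

Start state of the DFA: {q0}.
{q0} --0--> {q2}  [new]
{q0} --1--> {q0, q2}  [new]
{q2} --0--> {q2}  [seen]
{q2} --1--> ∅  [new]
{q0, q2} --0--> {q2}  [seen]
{q0, q2} --1--> {q0, q2}  [seen]
∅ --0--> ∅  [seen]
∅ --1--> ∅  [seen]
Reachable DFA states: {q0}, {q2}, {q0, q2}, ∅.
{q1} is not among them.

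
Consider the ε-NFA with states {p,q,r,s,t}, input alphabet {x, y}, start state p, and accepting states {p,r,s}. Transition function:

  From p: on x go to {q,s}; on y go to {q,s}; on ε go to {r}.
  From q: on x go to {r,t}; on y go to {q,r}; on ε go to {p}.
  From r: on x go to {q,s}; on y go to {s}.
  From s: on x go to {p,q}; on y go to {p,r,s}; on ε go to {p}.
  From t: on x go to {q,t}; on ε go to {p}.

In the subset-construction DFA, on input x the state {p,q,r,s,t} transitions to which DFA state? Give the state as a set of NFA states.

δ(p,x) = {q,s}; δ(q,x) = {r,t}; δ(r,x) = {q,s}; δ(s,x) = {p,q}; δ(t,x) = {q,t}.
Union: {p,q,r,s,t}.

{p,q,r,s,t}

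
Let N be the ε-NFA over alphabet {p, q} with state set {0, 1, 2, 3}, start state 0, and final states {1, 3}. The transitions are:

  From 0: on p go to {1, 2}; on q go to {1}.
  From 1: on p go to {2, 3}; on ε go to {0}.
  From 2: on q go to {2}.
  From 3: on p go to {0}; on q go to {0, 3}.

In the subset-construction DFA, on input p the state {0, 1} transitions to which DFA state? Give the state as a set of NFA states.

δ(0,p) = {1, 2}; δ(1,p) = {2, 3}.
Union: {1, 2, 3}.
ε-closure gives {0, 1, 2, 3}.

{0, 1, 2, 3}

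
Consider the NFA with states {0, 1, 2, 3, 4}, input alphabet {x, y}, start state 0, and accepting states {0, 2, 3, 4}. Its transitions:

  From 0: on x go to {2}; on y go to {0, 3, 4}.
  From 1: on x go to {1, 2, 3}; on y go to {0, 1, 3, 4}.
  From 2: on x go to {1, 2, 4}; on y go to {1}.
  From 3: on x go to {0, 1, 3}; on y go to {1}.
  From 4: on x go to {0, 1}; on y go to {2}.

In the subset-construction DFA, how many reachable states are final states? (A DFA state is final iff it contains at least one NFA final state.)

8

Start state of the DFA: {0}.
{0} --x--> {2}  [new]
{0} --y--> {0, 3, 4}  [new]
{2} --x--> {1, 2, 4}  [new]
{2} --y--> {1}  [new]
{0, 3, 4} --x--> {0, 1, 2, 3}  [new]
{0, 3, 4} --y--> {0, 1, 2, 3, 4}  [new]
{1, 2, 4} --x--> {0, 1, 2, 3, 4}  [seen]
{1, 2, 4} --y--> {0, 1, 2, 3, 4}  [seen]
{1} --x--> {1, 2, 3}  [new]
{1} --y--> {0, 1, 3, 4}  [new]
{0, 1, 2, 3} --x--> {0, 1, 2, 3, 4}  [seen]
{0, 1, 2, 3} --y--> {0, 1, 3, 4}  [seen]
{0, 1, 2, 3, 4} --x--> {0, 1, 2, 3, 4}  [seen]
{0, 1, 2, 3, 4} --y--> {0, 1, 2, 3, 4}  [seen]
{1, 2, 3} --x--> {0, 1, 2, 3, 4}  [seen]
{1, 2, 3} --y--> {0, 1, 3, 4}  [seen]
{0, 1, 3, 4} --x--> {0, 1, 2, 3}  [seen]
{0, 1, 3, 4} --y--> {0, 1, 2, 3, 4}  [seen]
Reachable DFA states: {0}, {2}, {0, 3, 4}, {1, 2, 4}, {1}, {0, 1, 2, 3}, {0, 1, 2, 3, 4}, {1, 2, 3}, {0, 1, 3, 4}.
Accepting DFA states (contain an NFA accepting state): {0}, {2}, {0, 3, 4}, {1, 2, 4}, {0, 1, 2, 3}, {0, 1, 2, 3, 4}, {1, 2, 3}, {0, 1, 3, 4}.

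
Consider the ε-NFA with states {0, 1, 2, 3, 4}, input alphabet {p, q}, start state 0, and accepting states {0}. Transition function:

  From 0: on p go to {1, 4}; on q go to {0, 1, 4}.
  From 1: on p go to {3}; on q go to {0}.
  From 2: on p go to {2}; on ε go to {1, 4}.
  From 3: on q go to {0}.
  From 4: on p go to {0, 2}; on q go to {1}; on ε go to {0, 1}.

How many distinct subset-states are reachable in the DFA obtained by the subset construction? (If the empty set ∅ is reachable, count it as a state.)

3

Start state of the DFA: {0} (ε-closure of the NFA start).
{0} --p--> {0, 1, 4}  [new]
{0} --q--> {0, 1, 4}  [seen]
{0, 1, 4} --p--> {0, 1, 2, 3, 4}  [new]
{0, 1, 4} --q--> {0, 1, 4}  [seen]
{0, 1, 2, 3, 4} --p--> {0, 1, 2, 3, 4}  [seen]
{0, 1, 2, 3, 4} --q--> {0, 1, 4}  [seen]
Reachable DFA states: {0}, {0, 1, 4}, {0, 1, 2, 3, 4}.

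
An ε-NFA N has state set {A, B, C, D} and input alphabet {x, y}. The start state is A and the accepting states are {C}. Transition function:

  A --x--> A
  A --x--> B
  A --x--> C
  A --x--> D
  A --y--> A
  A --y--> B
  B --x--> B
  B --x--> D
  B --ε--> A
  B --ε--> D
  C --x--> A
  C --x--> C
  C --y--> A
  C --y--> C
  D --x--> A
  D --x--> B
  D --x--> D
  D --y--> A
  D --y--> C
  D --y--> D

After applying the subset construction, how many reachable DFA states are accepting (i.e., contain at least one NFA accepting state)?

1

Start state of the DFA: {A} (ε-closure of the NFA start).
{A} --x--> {A, B, C, D}  [new]
{A} --y--> {A, B, D}  [new]
{A, B, C, D} --x--> {A, B, C, D}  [seen]
{A, B, C, D} --y--> {A, B, C, D}  [seen]
{A, B, D} --x--> {A, B, C, D}  [seen]
{A, B, D} --y--> {A, B, C, D}  [seen]
Reachable DFA states: {A}, {A, B, C, D}, {A, B, D}.
Accepting DFA states (contain an NFA accepting state): {A, B, C, D}.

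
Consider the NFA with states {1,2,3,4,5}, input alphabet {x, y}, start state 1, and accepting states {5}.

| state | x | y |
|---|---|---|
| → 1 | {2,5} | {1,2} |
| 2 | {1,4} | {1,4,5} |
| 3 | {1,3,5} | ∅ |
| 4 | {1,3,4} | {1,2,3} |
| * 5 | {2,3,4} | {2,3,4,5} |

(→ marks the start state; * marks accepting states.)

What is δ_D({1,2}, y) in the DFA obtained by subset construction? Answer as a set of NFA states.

{1,2,4,5}

δ(1,y) = {1,2}; δ(2,y) = {1,4,5}.
Union: {1,2,4,5}.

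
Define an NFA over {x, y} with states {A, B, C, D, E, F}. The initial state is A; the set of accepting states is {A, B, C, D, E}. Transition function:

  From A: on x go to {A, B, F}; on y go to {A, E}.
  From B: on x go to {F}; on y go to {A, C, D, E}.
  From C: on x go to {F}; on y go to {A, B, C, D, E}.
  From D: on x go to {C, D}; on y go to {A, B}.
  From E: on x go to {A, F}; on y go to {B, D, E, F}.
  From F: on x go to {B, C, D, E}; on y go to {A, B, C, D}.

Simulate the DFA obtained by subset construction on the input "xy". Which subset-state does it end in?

{A, B, C, D, E}

Start: {A}.
δ(A,x) = {A, B, F}.
Union: {A, B, F}.
After x: {A, B, F}.
δ(A,y) = {A, E}; δ(B,y) = {A, C, D, E}; δ(F,y) = {A, B, C, D}.
Union: {A, B, C, D, E}.
After y: {A, B, C, D, E}.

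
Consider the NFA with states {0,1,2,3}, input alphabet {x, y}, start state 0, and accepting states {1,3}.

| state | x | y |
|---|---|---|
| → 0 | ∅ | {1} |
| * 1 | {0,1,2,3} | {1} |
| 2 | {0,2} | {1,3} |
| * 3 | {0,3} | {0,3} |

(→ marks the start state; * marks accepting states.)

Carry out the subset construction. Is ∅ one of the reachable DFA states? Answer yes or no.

yes

Start state of the DFA: {0}.
{0} --x--> ∅  [new]
{0} --y--> {1}  [new]
∅ --x--> ∅  [seen]
∅ --y--> ∅  [seen]
{1} --x--> {0,1,2,3}  [new]
{1} --y--> {1}  [seen]
{0,1,2,3} --x--> {0,1,2,3}  [seen]
{0,1,2,3} --y--> {0,1,3}  [new]
{0,1,3} --x--> {0,1,2,3}  [seen]
{0,1,3} --y--> {0,1,3}  [seen]
Reachable DFA states: {0}, ∅, {1}, {0,1,2,3}, {0,1,3}.
∅ is among them.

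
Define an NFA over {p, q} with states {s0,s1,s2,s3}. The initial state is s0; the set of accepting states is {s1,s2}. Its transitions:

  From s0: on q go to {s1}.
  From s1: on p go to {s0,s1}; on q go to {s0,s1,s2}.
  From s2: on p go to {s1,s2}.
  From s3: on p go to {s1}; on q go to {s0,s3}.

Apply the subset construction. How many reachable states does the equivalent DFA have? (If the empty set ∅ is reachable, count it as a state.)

5

Start state of the DFA: {s0}.
{s0} --p--> ∅  [new]
{s0} --q--> {s1}  [new]
∅ --p--> ∅  [seen]
∅ --q--> ∅  [seen]
{s1} --p--> {s0,s1}  [new]
{s1} --q--> {s0,s1,s2}  [new]
{s0,s1} --p--> {s0,s1}  [seen]
{s0,s1} --q--> {s0,s1,s2}  [seen]
{s0,s1,s2} --p--> {s0,s1,s2}  [seen]
{s0,s1,s2} --q--> {s0,s1,s2}  [seen]
Reachable DFA states: {s0}, ∅, {s1}, {s0,s1}, {s0,s1,s2}.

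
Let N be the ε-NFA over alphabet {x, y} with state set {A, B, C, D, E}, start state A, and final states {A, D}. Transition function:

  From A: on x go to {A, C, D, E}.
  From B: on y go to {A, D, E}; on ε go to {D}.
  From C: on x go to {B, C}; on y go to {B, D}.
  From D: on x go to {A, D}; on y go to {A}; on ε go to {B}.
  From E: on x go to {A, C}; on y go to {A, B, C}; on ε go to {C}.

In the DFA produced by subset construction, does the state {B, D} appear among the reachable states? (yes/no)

Start state of the DFA: {A} (ε-closure of the NFA start).
{A} --x--> {A, B, C, D, E}  [new]
{A} --y--> ∅  [new]
{A, B, C, D, E} --x--> {A, B, C, D, E}  [seen]
{A, B, C, D, E} --y--> {A, B, C, D, E}  [seen]
∅ --x--> ∅  [seen]
∅ --y--> ∅  [seen]
Reachable DFA states: {A}, {A, B, C, D, E}, ∅.
{B, D} is not among them.

no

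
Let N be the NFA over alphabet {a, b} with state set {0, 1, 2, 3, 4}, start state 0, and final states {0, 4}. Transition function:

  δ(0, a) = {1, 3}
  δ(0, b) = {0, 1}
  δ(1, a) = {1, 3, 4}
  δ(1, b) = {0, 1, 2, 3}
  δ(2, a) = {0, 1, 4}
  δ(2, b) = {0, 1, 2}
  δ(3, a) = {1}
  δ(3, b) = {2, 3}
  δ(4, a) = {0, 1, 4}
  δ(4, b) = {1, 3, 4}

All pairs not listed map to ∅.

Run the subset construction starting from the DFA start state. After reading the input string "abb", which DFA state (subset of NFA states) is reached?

{0, 1, 2, 3}

Start: {0}.
δ(0,a) = {1, 3}.
Union: {1, 3}.
After a: {1, 3}.
δ(1,b) = {0, 1, 2, 3}; δ(3,b) = {2, 3}.
Union: {0, 1, 2, 3}.
After b: {0, 1, 2, 3}.
δ(0,b) = {0, 1}; δ(1,b) = {0, 1, 2, 3}; δ(2,b) = {0, 1, 2}; δ(3,b) = {2, 3}.
Union: {0, 1, 2, 3}.
After b: {0, 1, 2, 3}.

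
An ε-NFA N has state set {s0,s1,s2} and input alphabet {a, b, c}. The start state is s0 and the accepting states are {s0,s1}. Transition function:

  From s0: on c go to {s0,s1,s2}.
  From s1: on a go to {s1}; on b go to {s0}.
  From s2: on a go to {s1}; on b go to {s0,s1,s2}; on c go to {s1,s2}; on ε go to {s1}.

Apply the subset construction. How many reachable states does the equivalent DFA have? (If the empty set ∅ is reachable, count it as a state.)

4

Start state of the DFA: {s0} (ε-closure of the NFA start).
{s0} --a--> ∅  [new]
{s0} --b--> ∅  [seen]
{s0} --c--> {s0,s1,s2}  [new]
∅ --a--> ∅  [seen]
∅ --b--> ∅  [seen]
∅ --c--> ∅  [seen]
{s0,s1,s2} --a--> {s1}  [new]
{s0,s1,s2} --b--> {s0,s1,s2}  [seen]
{s0,s1,s2} --c--> {s0,s1,s2}  [seen]
{s1} --a--> {s1}  [seen]
{s1} --b--> {s0}  [seen]
{s1} --c--> ∅  [seen]
Reachable DFA states: {s0}, ∅, {s0,s1,s2}, {s1}.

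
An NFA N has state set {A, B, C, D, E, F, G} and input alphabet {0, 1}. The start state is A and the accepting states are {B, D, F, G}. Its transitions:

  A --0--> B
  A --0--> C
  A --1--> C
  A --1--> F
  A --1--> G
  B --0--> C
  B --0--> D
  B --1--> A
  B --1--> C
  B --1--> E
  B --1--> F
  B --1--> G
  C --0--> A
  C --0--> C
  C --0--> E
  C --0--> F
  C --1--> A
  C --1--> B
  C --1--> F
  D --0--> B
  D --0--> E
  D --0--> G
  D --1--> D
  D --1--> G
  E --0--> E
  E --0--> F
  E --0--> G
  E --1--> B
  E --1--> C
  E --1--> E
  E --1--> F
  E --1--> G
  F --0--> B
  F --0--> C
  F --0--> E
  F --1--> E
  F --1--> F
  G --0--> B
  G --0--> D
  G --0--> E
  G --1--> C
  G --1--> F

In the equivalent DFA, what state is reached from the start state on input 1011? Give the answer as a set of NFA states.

Start: {A}.
δ(A,1) = {C, F, G}.
Union: {C, F, G}.
After 1: {C, F, G}.
δ(C,0) = {A, C, E, F}; δ(F,0) = {B, C, E}; δ(G,0) = {B, D, E}.
Union: {A, B, C, D, E, F}.
After 0: {A, B, C, D, E, F}.
δ(A,1) = {C, F, G}; δ(B,1) = {A, C, E, F, G}; δ(C,1) = {A, B, F}; δ(D,1) = {D, G}; δ(E,1) = {B, C, E, F, G}; δ(F,1) = {E, F}.
Union: {A, B, C, D, E, F, G}.
After 1: {A, B, C, D, E, F, G}.
δ(A,1) = {C, F, G}; δ(B,1) = {A, C, E, F, G}; δ(C,1) = {A, B, F}; δ(D,1) = {D, G}; δ(E,1) = {B, C, E, F, G}; δ(F,1) = {E, F}; δ(G,1) = {C, F}.
Union: {A, B, C, D, E, F, G}.
After 1: {A, B, C, D, E, F, G}.

{A, B, C, D, E, F, G}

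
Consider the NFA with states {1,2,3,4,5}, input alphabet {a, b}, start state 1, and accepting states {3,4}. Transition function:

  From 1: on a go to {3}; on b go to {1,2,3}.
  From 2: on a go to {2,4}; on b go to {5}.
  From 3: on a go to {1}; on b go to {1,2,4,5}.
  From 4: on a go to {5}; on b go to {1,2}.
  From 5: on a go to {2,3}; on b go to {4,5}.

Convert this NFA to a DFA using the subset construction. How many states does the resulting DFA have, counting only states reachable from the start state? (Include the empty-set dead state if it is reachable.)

7

Start state of the DFA: {1}.
{1} --a--> {3}  [new]
{1} --b--> {1,2,3}  [new]
{3} --a--> {1}  [seen]
{3} --b--> {1,2,4,5}  [new]
{1,2,3} --a--> {1,2,3,4}  [new]
{1,2,3} --b--> {1,2,3,4,5}  [new]
{1,2,4,5} --a--> {2,3,4,5}  [new]
{1,2,4,5} --b--> {1,2,3,4,5}  [seen]
{1,2,3,4} --a--> {1,2,3,4,5}  [seen]
{1,2,3,4} --b--> {1,2,3,4,5}  [seen]
{1,2,3,4,5} --a--> {1,2,3,4,5}  [seen]
{1,2,3,4,5} --b--> {1,2,3,4,5}  [seen]
{2,3,4,5} --a--> {1,2,3,4,5}  [seen]
{2,3,4,5} --b--> {1,2,4,5}  [seen]
Reachable DFA states: {1}, {3}, {1,2,3}, {1,2,4,5}, {1,2,3,4}, {1,2,3,4,5}, {2,3,4,5}.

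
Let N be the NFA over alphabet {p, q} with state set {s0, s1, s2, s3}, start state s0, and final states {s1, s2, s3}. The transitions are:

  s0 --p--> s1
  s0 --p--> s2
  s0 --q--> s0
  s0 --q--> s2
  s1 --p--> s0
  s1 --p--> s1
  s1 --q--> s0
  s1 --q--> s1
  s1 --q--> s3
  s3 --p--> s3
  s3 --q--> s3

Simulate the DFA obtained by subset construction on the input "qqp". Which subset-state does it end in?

{s1, s2}

Start: {s0}.
δ(s0,q) = {s0, s2}.
Union: {s0, s2}.
After q: {s0, s2}.
δ(s0,q) = {s0, s2}; δ(s2,q) = ∅.
Union: {s0, s2}.
After q: {s0, s2}.
δ(s0,p) = {s1, s2}; δ(s2,p) = ∅.
Union: {s1, s2}.
After p: {s1, s2}.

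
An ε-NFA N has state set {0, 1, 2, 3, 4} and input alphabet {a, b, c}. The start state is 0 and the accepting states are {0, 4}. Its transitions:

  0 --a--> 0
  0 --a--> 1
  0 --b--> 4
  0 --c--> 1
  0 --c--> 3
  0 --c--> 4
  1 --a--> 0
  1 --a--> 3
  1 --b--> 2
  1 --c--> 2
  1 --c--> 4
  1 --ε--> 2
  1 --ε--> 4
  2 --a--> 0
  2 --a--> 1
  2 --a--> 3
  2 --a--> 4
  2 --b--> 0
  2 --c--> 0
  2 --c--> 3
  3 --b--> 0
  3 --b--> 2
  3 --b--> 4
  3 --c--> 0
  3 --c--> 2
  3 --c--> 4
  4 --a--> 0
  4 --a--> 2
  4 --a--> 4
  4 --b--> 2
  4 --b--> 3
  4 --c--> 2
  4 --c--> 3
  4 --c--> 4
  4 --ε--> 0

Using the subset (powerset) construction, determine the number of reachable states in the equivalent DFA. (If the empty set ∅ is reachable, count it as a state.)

5

Start state of the DFA: {0} (ε-closure of the NFA start).
{0} --a--> {0, 1, 2, 4}  [new]
{0} --b--> {0, 4}  [new]
{0} --c--> {0, 1, 2, 3, 4}  [new]
{0, 1, 2, 4} --a--> {0, 1, 2, 3, 4}  [seen]
{0, 1, 2, 4} --b--> {0, 2, 3, 4}  [new]
{0, 1, 2, 4} --c--> {0, 1, 2, 3, 4}  [seen]
{0, 4} --a--> {0, 1, 2, 4}  [seen]
{0, 4} --b--> {0, 2, 3, 4}  [seen]
{0, 4} --c--> {0, 1, 2, 3, 4}  [seen]
{0, 1, 2, 3, 4} --a--> {0, 1, 2, 3, 4}  [seen]
{0, 1, 2, 3, 4} --b--> {0, 2, 3, 4}  [seen]
{0, 1, 2, 3, 4} --c--> {0, 1, 2, 3, 4}  [seen]
{0, 2, 3, 4} --a--> {0, 1, 2, 3, 4}  [seen]
{0, 2, 3, 4} --b--> {0, 2, 3, 4}  [seen]
{0, 2, 3, 4} --c--> {0, 1, 2, 3, 4}  [seen]
Reachable DFA states: {0}, {0, 1, 2, 4}, {0, 4}, {0, 1, 2, 3, 4}, {0, 2, 3, 4}.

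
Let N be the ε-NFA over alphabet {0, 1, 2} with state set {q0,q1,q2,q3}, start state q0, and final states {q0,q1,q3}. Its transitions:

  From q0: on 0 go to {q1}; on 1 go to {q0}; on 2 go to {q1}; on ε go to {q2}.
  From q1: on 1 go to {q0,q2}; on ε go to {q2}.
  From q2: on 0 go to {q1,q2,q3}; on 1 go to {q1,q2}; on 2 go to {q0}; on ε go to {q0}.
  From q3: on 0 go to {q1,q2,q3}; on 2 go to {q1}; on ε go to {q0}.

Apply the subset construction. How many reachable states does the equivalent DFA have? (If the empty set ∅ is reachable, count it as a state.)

3

Start state of the DFA: {q0,q2} (ε-closure of the NFA start).
{q0,q2} --0--> {q0,q1,q2,q3}  [new]
{q0,q2} --1--> {q0,q1,q2}  [new]
{q0,q2} --2--> {q0,q1,q2}  [seen]
{q0,q1,q2,q3} --0--> {q0,q1,q2,q3}  [seen]
{q0,q1,q2,q3} --1--> {q0,q1,q2}  [seen]
{q0,q1,q2,q3} --2--> {q0,q1,q2}  [seen]
{q0,q1,q2} --0--> {q0,q1,q2,q3}  [seen]
{q0,q1,q2} --1--> {q0,q1,q2}  [seen]
{q0,q1,q2} --2--> {q0,q1,q2}  [seen]
Reachable DFA states: {q0,q2}, {q0,q1,q2,q3}, {q0,q1,q2}.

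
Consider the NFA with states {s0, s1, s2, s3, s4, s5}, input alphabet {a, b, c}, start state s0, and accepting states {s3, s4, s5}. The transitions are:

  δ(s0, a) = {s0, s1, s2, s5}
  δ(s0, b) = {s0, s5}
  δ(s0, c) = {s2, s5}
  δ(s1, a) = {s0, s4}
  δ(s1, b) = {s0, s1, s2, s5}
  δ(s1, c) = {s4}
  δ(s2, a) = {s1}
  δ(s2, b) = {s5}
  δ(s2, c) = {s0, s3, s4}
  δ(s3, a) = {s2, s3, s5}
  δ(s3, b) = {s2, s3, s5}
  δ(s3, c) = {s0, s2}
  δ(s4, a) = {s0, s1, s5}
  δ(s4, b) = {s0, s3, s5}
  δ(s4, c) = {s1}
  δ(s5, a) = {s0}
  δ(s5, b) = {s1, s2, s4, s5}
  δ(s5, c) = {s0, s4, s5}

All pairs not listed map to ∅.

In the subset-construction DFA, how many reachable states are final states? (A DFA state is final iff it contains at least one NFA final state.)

14

Start state of the DFA: {s0}.
{s0} --a--> {s0, s1, s2, s5}  [new]
{s0} --b--> {s0, s5}  [new]
{s0} --c--> {s2, s5}  [new]
{s0, s1, s2, s5} --a--> {s0, s1, s2, s4, s5}  [new]
{s0, s1, s2, s5} --b--> {s0, s1, s2, s4, s5}  [seen]
{s0, s1, s2, s5} --c--> {s0, s2, s3, s4, s5}  [new]
{s0, s5} --a--> {s0, s1, s2, s5}  [seen]
{s0, s5} --b--> {s0, s1, s2, s4, s5}  [seen]
{s0, s5} --c--> {s0, s2, s4, s5}  [new]
{s2, s5} --a--> {s0, s1}  [new]
{s2, s5} --b--> {s1, s2, s4, s5}  [new]
{s2, s5} --c--> {s0, s3, s4, s5}  [new]
{s0, s1, s2, s4, s5} --a--> {s0, s1, s2, s4, s5}  [seen]
{s0, s1, s2, s4, s5} --b--> {s0, s1, s2, s3, s4, s5}  [new]
{s0, s1, s2, s4, s5} --c--> {s0, s1, s2, s3, s4, s5}  [seen]
{s0, s2, s3, s4, s5} --a--> {s0, s1, s2, s3, s5}  [new]
{s0, s2, s3, s4, s5} --b--> {s0, s1, s2, s3, s4, s5}  [seen]
{s0, s2, s3, s4, s5} --c--> {s0, s1, s2, s3, s4, s5}  [seen]
{s0, s2, s4, s5} --a--> {s0, s1, s2, s5}  [seen]
{s0, s2, s4, s5} --b--> {s0, s1, s2, s3, s4, s5}  [seen]
{s0, s2, s4, s5} --c--> {s0, s1, s2, s3, s4, s5}  [seen]
{s0, s1} --a--> {s0, s1, s2, s4, s5}  [seen]
{s0, s1} --b--> {s0, s1, s2, s5}  [seen]
{s0, s1} --c--> {s2, s4, s5}  [new]
{s1, s2, s4, s5} --a--> {s0, s1, s4, s5}  [new]
{s1, s2, s4, s5} --b--> {s0, s1, s2, s3, s4, s5}  [seen]
{s1, s2, s4, s5} --c--> {s0, s1, s3, s4, s5}  [new]
{s0, s3, s4, s5} --a--> {s0, s1, s2, s3, s5}  [seen]
{s0, s3, s4, s5} --b--> {s0, s1, s2, s3, s4, s5}  [seen]
{s0, s3, s4, s5} --c--> {s0, s1, s2, s4, s5}  [seen]
{s0, s1, s2, s3, s4, s5} --a--> {s0, s1, s2, s3, s4, s5}  [seen]
{s0, s1, s2, s3, s4, s5} --b--> {s0, s1, s2, s3, s4, s5}  [seen]
{s0, s1, s2, s3, s4, s5} --c--> {s0, s1, s2, s3, s4, s5}  [seen]
{s0, s1, s2, s3, s5} --a--> {s0, s1, s2, s3, s4, s5}  [seen]
{s0, s1, s2, s3, s5} --b--> {s0, s1, s2, s3, s4, s5}  [seen]
{s0, s1, s2, s3, s5} --c--> {s0, s2, s3, s4, s5}  [seen]
{s2, s4, s5} --a--> {s0, s1, s5}  [new]
{s2, s4, s5} --b--> {s0, s1, s2, s3, s4, s5}  [seen]
{s2, s4, s5} --c--> {s0, s1, s3, s4, s5}  [seen]
{s0, s1, s4, s5} --a--> {s0, s1, s2, s4, s5}  [seen]
{s0, s1, s4, s5} --b--> {s0, s1, s2, s3, s4, s5}  [seen]
{s0, s1, s4, s5} --c--> {s0, s1, s2, s4, s5}  [seen]
{s0, s1, s3, s4, s5} --a--> {s0, s1, s2, s3, s4, s5}  [seen]
{s0, s1, s3, s4, s5} --b--> {s0, s1, s2, s3, s4, s5}  [seen]
{s0, s1, s3, s4, s5} --c--> {s0, s1, s2, s4, s5}  [seen]
{s0, s1, s5} --a--> {s0, s1, s2, s4, s5}  [seen]
{s0, s1, s5} --b--> {s0, s1, s2, s4, s5}  [seen]
{s0, s1, s5} --c--> {s0, s2, s4, s5}  [seen]
Reachable DFA states: {s0}, {s0, s1, s2, s5}, {s0, s5}, {s2, s5}, {s0, s1, s2, s4, s5}, {s0, s2, s3, s4, s5}, {s0, s2, s4, s5}, {s0, s1}, {s1, s2, s4, s5}, {s0, s3, s4, s5}, {s0, s1, s2, s3, s4, s5}, {s0, s1, s2, s3, s5}, {s2, s4, s5}, {s0, s1, s4, s5}, {s0, s1, s3, s4, s5}, {s0, s1, s5}.
Accepting DFA states (contain an NFA accepting state): {s0, s1, s2, s5}, {s0, s5}, {s2, s5}, {s0, s1, s2, s4, s5}, {s0, s2, s3, s4, s5}, {s0, s2, s4, s5}, {s1, s2, s4, s5}, {s0, s3, s4, s5}, {s0, s1, s2, s3, s4, s5}, {s0, s1, s2, s3, s5}, {s2, s4, s5}, {s0, s1, s4, s5}, {s0, s1, s3, s4, s5}, {s0, s1, s5}.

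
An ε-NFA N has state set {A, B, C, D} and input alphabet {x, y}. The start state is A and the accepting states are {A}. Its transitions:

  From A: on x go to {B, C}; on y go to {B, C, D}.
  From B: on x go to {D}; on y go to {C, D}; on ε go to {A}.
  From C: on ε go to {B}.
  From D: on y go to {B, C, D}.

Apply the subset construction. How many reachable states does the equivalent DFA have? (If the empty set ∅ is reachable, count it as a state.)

3

Start state of the DFA: {A} (ε-closure of the NFA start).
{A} --x--> {A, B, C}  [new]
{A} --y--> {A, B, C, D}  [new]
{A, B, C} --x--> {A, B, C, D}  [seen]
{A, B, C} --y--> {A, B, C, D}  [seen]
{A, B, C, D} --x--> {A, B, C, D}  [seen]
{A, B, C, D} --y--> {A, B, C, D}  [seen]
Reachable DFA states: {A}, {A, B, C}, {A, B, C, D}.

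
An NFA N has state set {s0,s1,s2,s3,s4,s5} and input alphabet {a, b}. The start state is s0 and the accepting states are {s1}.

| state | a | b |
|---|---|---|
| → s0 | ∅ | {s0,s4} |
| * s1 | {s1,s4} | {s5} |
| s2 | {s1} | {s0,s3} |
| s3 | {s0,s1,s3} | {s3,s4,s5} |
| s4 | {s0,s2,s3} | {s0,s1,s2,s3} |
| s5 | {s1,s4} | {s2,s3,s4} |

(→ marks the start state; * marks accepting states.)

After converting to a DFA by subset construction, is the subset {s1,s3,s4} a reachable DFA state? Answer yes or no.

Start state of the DFA: {s0}.
{s0} --a--> ∅  [new]
{s0} --b--> {s0,s4}  [new]
∅ --a--> ∅  [seen]
∅ --b--> ∅  [seen]
{s0,s4} --a--> {s0,s2,s3}  [new]
{s0,s4} --b--> {s0,s1,s2,s3,s4}  [new]
{s0,s2,s3} --a--> {s0,s1,s3}  [new]
{s0,s2,s3} --b--> {s0,s3,s4,s5}  [new]
{s0,s1,s2,s3,s4} --a--> {s0,s1,s2,s3,s4}  [seen]
{s0,s1,s2,s3,s4} --b--> {s0,s1,s2,s3,s4,s5}  [new]
{s0,s1,s3} --a--> {s0,s1,s3,s4}  [new]
{s0,s1,s3} --b--> {s0,s3,s4,s5}  [seen]
{s0,s3,s4,s5} --a--> {s0,s1,s2,s3,s4}  [seen]
{s0,s3,s4,s5} --b--> {s0,s1,s2,s3,s4,s5}  [seen]
{s0,s1,s2,s3,s4,s5} --a--> {s0,s1,s2,s3,s4}  [seen]
{s0,s1,s2,s3,s4,s5} --b--> {s0,s1,s2,s3,s4,s5}  [seen]
{s0,s1,s3,s4} --a--> {s0,s1,s2,s3,s4}  [seen]
{s0,s1,s3,s4} --b--> {s0,s1,s2,s3,s4,s5}  [seen]
Reachable DFA states: {s0}, ∅, {s0,s4}, {s0,s2,s3}, {s0,s1,s2,s3,s4}, {s0,s1,s3}, {s0,s3,s4,s5}, {s0,s1,s2,s3,s4,s5}, {s0,s1,s3,s4}.
{s1,s3,s4} is not among them.

no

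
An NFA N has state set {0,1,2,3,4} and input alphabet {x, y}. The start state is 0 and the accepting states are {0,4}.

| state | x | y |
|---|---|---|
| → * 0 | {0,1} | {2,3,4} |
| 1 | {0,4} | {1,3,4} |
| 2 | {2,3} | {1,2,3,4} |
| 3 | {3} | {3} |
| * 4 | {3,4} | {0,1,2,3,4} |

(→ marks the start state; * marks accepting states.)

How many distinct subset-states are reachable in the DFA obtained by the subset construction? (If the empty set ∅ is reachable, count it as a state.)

Start state of the DFA: {0}.
{0} --x--> {0,1}  [new]
{0} --y--> {2,3,4}  [new]
{0,1} --x--> {0,1,4}  [new]
{0,1} --y--> {1,2,3,4}  [new]
{2,3,4} --x--> {2,3,4}  [seen]
{2,3,4} --y--> {0,1,2,3,4}  [new]
{0,1,4} --x--> {0,1,3,4}  [new]
{0,1,4} --y--> {0,1,2,3,4}  [seen]
{1,2,3,4} --x--> {0,2,3,4}  [new]
{1,2,3,4} --y--> {0,1,2,3,4}  [seen]
{0,1,2,3,4} --x--> {0,1,2,3,4}  [seen]
{0,1,2,3,4} --y--> {0,1,2,3,4}  [seen]
{0,1,3,4} --x--> {0,1,3,4}  [seen]
{0,1,3,4} --y--> {0,1,2,3,4}  [seen]
{0,2,3,4} --x--> {0,1,2,3,4}  [seen]
{0,2,3,4} --y--> {0,1,2,3,4}  [seen]
Reachable DFA states: {0}, {0,1}, {2,3,4}, {0,1,4}, {1,2,3,4}, {0,1,2,3,4}, {0,1,3,4}, {0,2,3,4}.

8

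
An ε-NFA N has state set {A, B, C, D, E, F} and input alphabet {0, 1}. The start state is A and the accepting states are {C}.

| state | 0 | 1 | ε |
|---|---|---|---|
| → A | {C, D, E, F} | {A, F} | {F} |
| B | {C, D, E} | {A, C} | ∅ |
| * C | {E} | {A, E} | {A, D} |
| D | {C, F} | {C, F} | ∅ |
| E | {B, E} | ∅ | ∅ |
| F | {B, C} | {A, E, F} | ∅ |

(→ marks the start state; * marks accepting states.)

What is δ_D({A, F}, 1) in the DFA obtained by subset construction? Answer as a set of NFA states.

{A, E, F}

δ(A,1) = {A, F}; δ(F,1) = {A, E, F}.
Union: {A, E, F}.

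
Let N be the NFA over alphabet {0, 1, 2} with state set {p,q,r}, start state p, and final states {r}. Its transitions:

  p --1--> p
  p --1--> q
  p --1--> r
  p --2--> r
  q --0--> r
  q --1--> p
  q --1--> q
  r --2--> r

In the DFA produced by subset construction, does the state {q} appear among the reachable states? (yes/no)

no

Start state of the DFA: {p}.
{p} --0--> ∅  [new]
{p} --1--> {p,q,r}  [new]
{p} --2--> {r}  [new]
∅ --0--> ∅  [seen]
∅ --1--> ∅  [seen]
∅ --2--> ∅  [seen]
{p,q,r} --0--> {r}  [seen]
{p,q,r} --1--> {p,q,r}  [seen]
{p,q,r} --2--> {r}  [seen]
{r} --0--> ∅  [seen]
{r} --1--> ∅  [seen]
{r} --2--> {r}  [seen]
Reachable DFA states: {p}, ∅, {p,q,r}, {r}.
{q} is not among them.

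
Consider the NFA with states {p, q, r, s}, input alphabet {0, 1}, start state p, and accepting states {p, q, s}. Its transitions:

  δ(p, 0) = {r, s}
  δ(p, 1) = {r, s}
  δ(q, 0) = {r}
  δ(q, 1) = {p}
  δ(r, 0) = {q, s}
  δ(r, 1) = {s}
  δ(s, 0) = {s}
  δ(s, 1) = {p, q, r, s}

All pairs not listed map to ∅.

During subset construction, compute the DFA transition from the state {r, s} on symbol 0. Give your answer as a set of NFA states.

δ(r,0) = {q, s}; δ(s,0) = {s}.
Union: {q, s}.

{q, s}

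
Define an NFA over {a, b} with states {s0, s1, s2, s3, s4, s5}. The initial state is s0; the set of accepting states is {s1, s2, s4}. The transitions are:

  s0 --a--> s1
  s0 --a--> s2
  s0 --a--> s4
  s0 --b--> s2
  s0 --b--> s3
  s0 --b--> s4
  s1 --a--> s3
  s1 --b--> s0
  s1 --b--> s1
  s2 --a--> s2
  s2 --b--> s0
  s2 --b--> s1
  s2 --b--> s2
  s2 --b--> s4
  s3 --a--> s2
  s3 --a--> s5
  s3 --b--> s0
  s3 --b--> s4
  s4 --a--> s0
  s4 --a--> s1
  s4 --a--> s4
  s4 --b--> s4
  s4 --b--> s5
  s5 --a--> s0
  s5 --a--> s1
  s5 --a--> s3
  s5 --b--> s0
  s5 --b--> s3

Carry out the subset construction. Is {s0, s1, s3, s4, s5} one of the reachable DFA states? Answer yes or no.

Start state of the DFA: {s0}.
{s0} --a--> {s1, s2, s4}  [new]
{s0} --b--> {s2, s3, s4}  [new]
{s1, s2, s4} --a--> {s0, s1, s2, s3, s4}  [new]
{s1, s2, s4} --b--> {s0, s1, s2, s4, s5}  [new]
{s2, s3, s4} --a--> {s0, s1, s2, s4, s5}  [seen]
{s2, s3, s4} --b--> {s0, s1, s2, s4, s5}  [seen]
{s0, s1, s2, s3, s4} --a--> {s0, s1, s2, s3, s4, s5}  [new]
{s0, s1, s2, s3, s4} --b--> {s0, s1, s2, s3, s4, s5}  [seen]
{s0, s1, s2, s4, s5} --a--> {s0, s1, s2, s3, s4}  [seen]
{s0, s1, s2, s4, s5} --b--> {s0, s1, s2, s3, s4, s5}  [seen]
{s0, s1, s2, s3, s4, s5} --a--> {s0, s1, s2, s3, s4, s5}  [seen]
{s0, s1, s2, s3, s4, s5} --b--> {s0, s1, s2, s3, s4, s5}  [seen]
Reachable DFA states: {s0}, {s1, s2, s4}, {s2, s3, s4}, {s0, s1, s2, s3, s4}, {s0, s1, s2, s4, s5}, {s0, s1, s2, s3, s4, s5}.
{s0, s1, s3, s4, s5} is not among them.

no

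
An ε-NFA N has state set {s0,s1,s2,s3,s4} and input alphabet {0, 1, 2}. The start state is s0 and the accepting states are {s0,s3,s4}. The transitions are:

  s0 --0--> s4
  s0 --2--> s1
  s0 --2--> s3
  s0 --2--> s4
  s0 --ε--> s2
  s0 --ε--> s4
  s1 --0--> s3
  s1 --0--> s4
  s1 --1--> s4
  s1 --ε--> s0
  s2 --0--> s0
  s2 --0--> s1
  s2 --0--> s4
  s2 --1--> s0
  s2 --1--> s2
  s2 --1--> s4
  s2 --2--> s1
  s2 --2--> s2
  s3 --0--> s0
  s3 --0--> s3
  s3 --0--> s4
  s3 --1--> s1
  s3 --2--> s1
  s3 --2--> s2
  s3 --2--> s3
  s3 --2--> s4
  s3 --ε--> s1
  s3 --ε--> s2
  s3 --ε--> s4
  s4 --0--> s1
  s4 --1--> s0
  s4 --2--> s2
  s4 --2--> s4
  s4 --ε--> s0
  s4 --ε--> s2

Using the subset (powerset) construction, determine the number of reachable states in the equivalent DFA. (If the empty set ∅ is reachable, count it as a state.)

3

Start state of the DFA: {s0,s2,s4} (ε-closure of the NFA start).
{s0,s2,s4} --0--> {s0,s1,s2,s4}  [new]
{s0,s2,s4} --1--> {s0,s2,s4}  [seen]
{s0,s2,s4} --2--> {s0,s1,s2,s3,s4}  [new]
{s0,s1,s2,s4} --0--> {s0,s1,s2,s3,s4}  [seen]
{s0,s1,s2,s4} --1--> {s0,s2,s4}  [seen]
{s0,s1,s2,s4} --2--> {s0,s1,s2,s3,s4}  [seen]
{s0,s1,s2,s3,s4} --0--> {s0,s1,s2,s3,s4}  [seen]
{s0,s1,s2,s3,s4} --1--> {s0,s1,s2,s4}  [seen]
{s0,s1,s2,s3,s4} --2--> {s0,s1,s2,s3,s4}  [seen]
Reachable DFA states: {s0,s2,s4}, {s0,s1,s2,s4}, {s0,s1,s2,s3,s4}.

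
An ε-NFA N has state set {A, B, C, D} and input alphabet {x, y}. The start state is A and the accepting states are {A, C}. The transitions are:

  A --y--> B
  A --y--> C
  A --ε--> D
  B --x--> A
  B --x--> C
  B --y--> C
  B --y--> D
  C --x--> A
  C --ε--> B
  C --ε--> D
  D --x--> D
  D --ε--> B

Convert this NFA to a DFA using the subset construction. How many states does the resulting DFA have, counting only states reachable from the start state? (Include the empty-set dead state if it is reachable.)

Start state of the DFA: {A, B, D} (ε-closure of the NFA start).
{A, B, D} --x--> {A, B, C, D}  [new]
{A, B, D} --y--> {B, C, D}  [new]
{A, B, C, D} --x--> {A, B, C, D}  [seen]
{A, B, C, D} --y--> {B, C, D}  [seen]
{B, C, D} --x--> {A, B, C, D}  [seen]
{B, C, D} --y--> {B, C, D}  [seen]
Reachable DFA states: {A, B, D}, {A, B, C, D}, {B, C, D}.

3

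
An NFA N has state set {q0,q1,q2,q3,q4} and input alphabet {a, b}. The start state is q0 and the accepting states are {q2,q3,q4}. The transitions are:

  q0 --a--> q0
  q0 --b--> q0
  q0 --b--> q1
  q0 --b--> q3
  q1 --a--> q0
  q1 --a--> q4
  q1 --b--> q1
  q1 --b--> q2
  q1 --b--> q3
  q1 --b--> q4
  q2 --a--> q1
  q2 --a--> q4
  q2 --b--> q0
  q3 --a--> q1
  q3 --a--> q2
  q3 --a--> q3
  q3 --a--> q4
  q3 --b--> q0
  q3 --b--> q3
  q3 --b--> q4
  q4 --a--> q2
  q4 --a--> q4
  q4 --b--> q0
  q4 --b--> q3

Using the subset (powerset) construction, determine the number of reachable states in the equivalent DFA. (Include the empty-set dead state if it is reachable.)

3

Start state of the DFA: {q0}.
{q0} --a--> {q0}  [seen]
{q0} --b--> {q0,q1,q3}  [new]
{q0,q1,q3} --a--> {q0,q1,q2,q3,q4}  [new]
{q0,q1,q3} --b--> {q0,q1,q2,q3,q4}  [seen]
{q0,q1,q2,q3,q4} --a--> {q0,q1,q2,q3,q4}  [seen]
{q0,q1,q2,q3,q4} --b--> {q0,q1,q2,q3,q4}  [seen]
Reachable DFA states: {q0}, {q0,q1,q3}, {q0,q1,q2,q3,q4}.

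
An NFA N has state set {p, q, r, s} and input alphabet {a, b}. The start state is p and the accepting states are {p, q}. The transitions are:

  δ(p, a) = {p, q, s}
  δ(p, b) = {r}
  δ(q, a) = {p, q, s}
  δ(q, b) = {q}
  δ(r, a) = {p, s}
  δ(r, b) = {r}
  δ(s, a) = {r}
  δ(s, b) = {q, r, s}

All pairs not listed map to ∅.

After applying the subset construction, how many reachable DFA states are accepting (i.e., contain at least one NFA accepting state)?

Start state of the DFA: {p}.
{p} --a--> {p, q, s}  [new]
{p} --b--> {r}  [new]
{p, q, s} --a--> {p, q, r, s}  [new]
{p, q, s} --b--> {q, r, s}  [new]
{r} --a--> {p, s}  [new]
{r} --b--> {r}  [seen]
{p, q, r, s} --a--> {p, q, r, s}  [seen]
{p, q, r, s} --b--> {q, r, s}  [seen]
{q, r, s} --a--> {p, q, r, s}  [seen]
{q, r, s} --b--> {q, r, s}  [seen]
{p, s} --a--> {p, q, r, s}  [seen]
{p, s} --b--> {q, r, s}  [seen]
Reachable DFA states: {p}, {p, q, s}, {r}, {p, q, r, s}, {q, r, s}, {p, s}.
Accepting DFA states (contain an NFA accepting state): {p}, {p, q, s}, {p, q, r, s}, {q, r, s}, {p, s}.

5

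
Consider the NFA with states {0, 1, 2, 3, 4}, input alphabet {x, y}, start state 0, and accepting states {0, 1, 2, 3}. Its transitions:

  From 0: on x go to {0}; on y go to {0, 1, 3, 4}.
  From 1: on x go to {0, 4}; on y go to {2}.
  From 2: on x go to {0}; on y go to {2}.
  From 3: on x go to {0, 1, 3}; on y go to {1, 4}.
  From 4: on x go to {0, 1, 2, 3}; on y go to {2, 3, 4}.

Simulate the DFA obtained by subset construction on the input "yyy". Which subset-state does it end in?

{0, 1, 2, 3, 4}

Start: {0}.
δ(0,y) = {0, 1, 3, 4}.
Union: {0, 1, 3, 4}.
After y: {0, 1, 3, 4}.
δ(0,y) = {0, 1, 3, 4}; δ(1,y) = {2}; δ(3,y) = {1, 4}; δ(4,y) = {2, 3, 4}.
Union: {0, 1, 2, 3, 4}.
After y: {0, 1, 2, 3, 4}.
δ(0,y) = {0, 1, 3, 4}; δ(1,y) = {2}; δ(2,y) = {2}; δ(3,y) = {1, 4}; δ(4,y) = {2, 3, 4}.
Union: {0, 1, 2, 3, 4}.
After y: {0, 1, 2, 3, 4}.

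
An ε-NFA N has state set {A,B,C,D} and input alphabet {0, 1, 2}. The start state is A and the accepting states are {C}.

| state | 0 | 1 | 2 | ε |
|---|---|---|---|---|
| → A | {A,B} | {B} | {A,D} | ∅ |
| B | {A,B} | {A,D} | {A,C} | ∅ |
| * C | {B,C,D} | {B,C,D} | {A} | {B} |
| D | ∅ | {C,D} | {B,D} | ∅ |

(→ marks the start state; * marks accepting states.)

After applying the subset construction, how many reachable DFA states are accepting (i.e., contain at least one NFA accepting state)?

3

Start state of the DFA: {A} (ε-closure of the NFA start).
{A} --0--> {A,B}  [new]
{A} --1--> {B}  [new]
{A} --2--> {A,D}  [new]
{A,B} --0--> {A,B}  [seen]
{A,B} --1--> {A,B,D}  [new]
{A,B} --2--> {A,B,C,D}  [new]
{B} --0--> {A,B}  [seen]
{B} --1--> {A,D}  [seen]
{B} --2--> {A,B,C}  [new]
{A,D} --0--> {A,B}  [seen]
{A,D} --1--> {B,C,D}  [new]
{A,D} --2--> {A,B,D}  [seen]
{A,B,D} --0--> {A,B}  [seen]
{A,B,D} --1--> {A,B,C,D}  [seen]
{A,B,D} --2--> {A,B,C,D}  [seen]
{A,B,C,D} --0--> {A,B,C,D}  [seen]
{A,B,C,D} --1--> {A,B,C,D}  [seen]
{A,B,C,D} --2--> {A,B,C,D}  [seen]
{A,B,C} --0--> {A,B,C,D}  [seen]
{A,B,C} --1--> {A,B,C,D}  [seen]
{A,B,C} --2--> {A,B,C,D}  [seen]
{B,C,D} --0--> {A,B,C,D}  [seen]
{B,C,D} --1--> {A,B,C,D}  [seen]
{B,C,D} --2--> {A,B,C,D}  [seen]
Reachable DFA states: {A}, {A,B}, {B}, {A,D}, {A,B,D}, {A,B,C,D}, {A,B,C}, {B,C,D}.
Accepting DFA states (contain an NFA accepting state): {A,B,C,D}, {A,B,C}, {B,C,D}.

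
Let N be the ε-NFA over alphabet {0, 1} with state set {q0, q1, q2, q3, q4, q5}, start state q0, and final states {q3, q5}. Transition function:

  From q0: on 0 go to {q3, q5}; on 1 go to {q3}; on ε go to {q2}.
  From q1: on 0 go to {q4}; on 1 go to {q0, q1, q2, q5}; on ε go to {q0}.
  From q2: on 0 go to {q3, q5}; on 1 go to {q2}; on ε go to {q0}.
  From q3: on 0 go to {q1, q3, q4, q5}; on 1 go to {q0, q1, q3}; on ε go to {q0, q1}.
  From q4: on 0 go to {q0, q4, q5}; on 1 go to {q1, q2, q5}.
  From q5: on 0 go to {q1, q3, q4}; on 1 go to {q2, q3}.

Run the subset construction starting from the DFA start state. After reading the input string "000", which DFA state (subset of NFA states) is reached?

Start: {q0, q2}.
δ(q0,0) = {q3, q5}; δ(q2,0) = {q3, q5}.
Union: {q3, q5}.
ε-closure gives {q0, q1, q2, q3, q5}.
After 0: {q0, q1, q2, q3, q5}.
δ(q0,0) = {q3, q5}; δ(q1,0) = {q4}; δ(q2,0) = {q3, q5}; δ(q3,0) = {q1, q3, q4, q5}; δ(q5,0) = {q1, q3, q4}.
Union: {q1, q3, q4, q5}.
ε-closure gives {q0, q1, q2, q3, q4, q5}.
After 0: {q0, q1, q2, q3, q4, q5}.
δ(q0,0) = {q3, q5}; δ(q1,0) = {q4}; δ(q2,0) = {q3, q5}; δ(q3,0) = {q1, q3, q4, q5}; δ(q4,0) = {q0, q4, q5}; δ(q5,0) = {q1, q3, q4}.
Union: {q0, q1, q3, q4, q5}.
ε-closure gives {q0, q1, q2, q3, q4, q5}.
After 0: {q0, q1, q2, q3, q4, q5}.

{q0, q1, q2, q3, q4, q5}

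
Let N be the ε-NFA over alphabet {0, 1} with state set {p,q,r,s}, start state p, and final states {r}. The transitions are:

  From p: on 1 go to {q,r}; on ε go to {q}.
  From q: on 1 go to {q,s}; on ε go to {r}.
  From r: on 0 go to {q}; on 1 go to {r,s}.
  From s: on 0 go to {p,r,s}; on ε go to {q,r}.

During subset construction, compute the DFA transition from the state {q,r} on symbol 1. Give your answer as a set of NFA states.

{q,r,s}

δ(q,1) = {q,s}; δ(r,1) = {r,s}.
Union: {q,r,s}.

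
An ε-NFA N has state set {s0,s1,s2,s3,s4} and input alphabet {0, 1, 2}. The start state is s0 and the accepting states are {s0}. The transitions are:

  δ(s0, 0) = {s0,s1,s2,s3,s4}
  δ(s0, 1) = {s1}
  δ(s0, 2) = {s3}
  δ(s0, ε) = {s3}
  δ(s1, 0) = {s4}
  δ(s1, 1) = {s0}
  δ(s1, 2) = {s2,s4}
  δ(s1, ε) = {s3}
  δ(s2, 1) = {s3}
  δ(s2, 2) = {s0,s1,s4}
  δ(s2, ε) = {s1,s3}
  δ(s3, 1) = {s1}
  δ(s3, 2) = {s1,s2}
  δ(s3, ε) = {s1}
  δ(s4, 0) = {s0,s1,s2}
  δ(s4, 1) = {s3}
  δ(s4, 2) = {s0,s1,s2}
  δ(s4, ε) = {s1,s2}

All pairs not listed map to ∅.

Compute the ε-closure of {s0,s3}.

Begin with {s0,s3}.
s3 →ε {s1}; add s1.
ε-closure = {s0,s1,s3}.

{s0,s1,s3}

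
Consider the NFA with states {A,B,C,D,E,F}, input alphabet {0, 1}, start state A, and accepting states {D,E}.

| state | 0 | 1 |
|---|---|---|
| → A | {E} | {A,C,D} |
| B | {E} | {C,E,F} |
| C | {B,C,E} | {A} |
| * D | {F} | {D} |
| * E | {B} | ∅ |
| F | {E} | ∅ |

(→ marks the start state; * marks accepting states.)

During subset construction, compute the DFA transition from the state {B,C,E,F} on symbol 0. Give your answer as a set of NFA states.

δ(B,0) = {E}; δ(C,0) = {B,C,E}; δ(E,0) = {B}; δ(F,0) = {E}.
Union: {B,C,E}.

{B,C,E}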